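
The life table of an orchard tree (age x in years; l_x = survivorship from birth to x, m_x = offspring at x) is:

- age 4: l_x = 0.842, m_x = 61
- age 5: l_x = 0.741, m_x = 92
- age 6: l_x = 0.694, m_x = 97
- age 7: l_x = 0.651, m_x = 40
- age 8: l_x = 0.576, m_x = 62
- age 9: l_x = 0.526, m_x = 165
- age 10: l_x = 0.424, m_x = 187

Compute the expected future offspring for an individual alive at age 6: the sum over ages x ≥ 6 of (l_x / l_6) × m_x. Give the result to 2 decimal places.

l_6 = 0.694. Conditional survival from age 6 to x is l_x / l_6.
  x=6: (0.694/0.694) × 97 = 97.0000
  x=7: (0.651/0.694) × 40 = 37.5216
  x=8: (0.576/0.694) × 62 = 51.4582
  x=9: (0.526/0.694) × 165 = 125.0576
  x=10: (0.424/0.694) × 187 = 114.2478
Sum = 97.0000 + 37.5216 + 51.4582 + 125.0576 + 114.2478 = 425.2853

425.29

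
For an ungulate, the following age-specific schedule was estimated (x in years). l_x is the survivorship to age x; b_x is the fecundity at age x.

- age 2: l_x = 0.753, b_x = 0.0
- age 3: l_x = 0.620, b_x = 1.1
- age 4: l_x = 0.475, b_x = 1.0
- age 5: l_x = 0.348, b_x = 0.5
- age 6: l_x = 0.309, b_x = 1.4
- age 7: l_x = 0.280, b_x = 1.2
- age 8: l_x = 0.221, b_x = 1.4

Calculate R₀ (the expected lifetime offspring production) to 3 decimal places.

2.409

R₀ = Σ l_x b_x:
  age 2: 0.753 × 0.0 = 0.0000
  age 3: 0.620 × 1.1 = 0.6820
  age 4: 0.475 × 1.0 = 0.4750
  age 5: 0.348 × 0.5 = 0.1740
  age 6: 0.309 × 1.4 = 0.4326
  age 7: 0.280 × 1.2 = 0.3360
  age 8: 0.221 × 1.4 = 0.3094
R₀ = 0.0000 + 0.6820 + 0.4750 + 0.1740 + 0.4326 + 0.3360 + 0.3094 = 2.4090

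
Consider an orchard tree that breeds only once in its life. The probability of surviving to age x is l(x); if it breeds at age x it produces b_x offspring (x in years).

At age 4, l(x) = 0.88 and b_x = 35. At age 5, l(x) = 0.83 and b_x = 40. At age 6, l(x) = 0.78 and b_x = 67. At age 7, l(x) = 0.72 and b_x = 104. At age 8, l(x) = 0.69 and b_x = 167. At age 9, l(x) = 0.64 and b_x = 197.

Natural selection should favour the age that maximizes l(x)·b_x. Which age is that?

9

Expected offspring if breeding at age x = l(x) × b_x:
  age 4: 0.88 × 35 = 30.800
  age 5: 0.83 × 40 = 33.200
  age 6: 0.78 × 67 = 52.260
  age 7: 0.72 × 104 = 74.880
  age 8: 0.69 × 167 = 115.230
  age 9: 0.64 × 197 = 126.080
Maximum at age 9 (126.080).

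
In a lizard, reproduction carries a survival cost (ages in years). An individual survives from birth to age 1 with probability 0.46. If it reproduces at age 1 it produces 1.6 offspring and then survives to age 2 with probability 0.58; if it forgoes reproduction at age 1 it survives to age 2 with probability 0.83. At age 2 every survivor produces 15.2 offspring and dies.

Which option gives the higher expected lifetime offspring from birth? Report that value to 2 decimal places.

breed at age 1: R₀ = 0.46 × (1.6 + 0.58 × 15.2) = 0.46 × 10.4160 = 4.7914
delay to age 2: R₀ = 0.46 × (0.83 × 15.2) = 0.46 × 12.6160 = 5.8034
Higher: delay to age 2 (5.8034).

5.80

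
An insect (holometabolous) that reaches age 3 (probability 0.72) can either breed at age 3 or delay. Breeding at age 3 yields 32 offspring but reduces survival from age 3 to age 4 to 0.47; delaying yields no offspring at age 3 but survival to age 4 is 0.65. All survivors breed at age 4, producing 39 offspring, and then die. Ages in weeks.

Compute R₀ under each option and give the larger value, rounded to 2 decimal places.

breed at age 3: R₀ = 0.72 × (32 + 0.47 × 39) = 0.72 × 50.3300 = 36.2376
delay to age 4: R₀ = 0.72 × (0.65 × 39) = 0.72 × 25.3500 = 18.2520
Higher: breed at age 3 (36.2376).

36.24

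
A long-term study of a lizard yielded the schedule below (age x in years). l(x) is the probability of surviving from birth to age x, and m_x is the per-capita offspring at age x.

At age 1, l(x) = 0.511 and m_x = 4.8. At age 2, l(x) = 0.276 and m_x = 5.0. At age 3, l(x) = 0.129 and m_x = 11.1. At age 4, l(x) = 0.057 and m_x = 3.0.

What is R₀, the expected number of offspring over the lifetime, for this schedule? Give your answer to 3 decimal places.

5.436

R₀ = Σ l(x) m_x:
  age 1: 0.511 × 4.8 = 2.4528
  age 2: 0.276 × 5.0 = 1.3800
  age 3: 0.129 × 11.1 = 1.4319
  age 4: 0.057 × 3.0 = 0.1710
R₀ = 2.4528 + 1.3800 + 1.4319 + 0.1710 = 5.4357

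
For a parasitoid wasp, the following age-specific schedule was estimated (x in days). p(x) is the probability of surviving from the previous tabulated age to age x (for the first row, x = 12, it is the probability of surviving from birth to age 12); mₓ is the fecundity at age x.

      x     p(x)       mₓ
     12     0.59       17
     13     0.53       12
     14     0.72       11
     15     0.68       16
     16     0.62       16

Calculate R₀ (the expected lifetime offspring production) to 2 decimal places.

20.23

Survivorship from birth: l_x = p_12·p_13·…·p_x.
  l_12 = 0.59000
  l_13 = 0.31270
  l_14 = 0.22514
  l_15 = 0.15310
  l_16 = 0.09492
R₀ = Σ l_x mₓ:
  age 12: 0.59000 × 17 = 10.0300
  age 13: 0.31270 × 12 = 3.7524
  age 14: 0.22514 × 11 = 2.4765
  age 15: 0.15310 × 16 = 2.4496
  age 16: 0.09492 × 16 = 1.5187
R₀ = 10.0300 + 3.7524 + 2.4765 + 2.4496 + 1.5187 = 20.2273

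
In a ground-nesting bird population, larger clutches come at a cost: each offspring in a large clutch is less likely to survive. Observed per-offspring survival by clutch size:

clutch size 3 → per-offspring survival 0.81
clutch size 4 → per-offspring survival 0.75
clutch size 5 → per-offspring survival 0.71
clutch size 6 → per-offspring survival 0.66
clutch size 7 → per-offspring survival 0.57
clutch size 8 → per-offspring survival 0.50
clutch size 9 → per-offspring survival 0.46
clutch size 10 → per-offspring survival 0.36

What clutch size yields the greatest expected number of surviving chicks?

9

Expected surviving chicks = c × s(c):
  c=3: 3 × 0.81 = 2.430
  c=4: 4 × 0.75 = 3.000
  c=5: 5 × 0.71 = 3.550
  c=6: 6 × 0.66 = 3.960
  c=7: 7 × 0.57 = 3.990
  c=8: 8 × 0.50 = 4.000
  c=9: 9 × 0.46 = 4.140
  c=10: 10 × 0.36 = 3.600
Maximum at c = 9 (4.140 surviving chicks).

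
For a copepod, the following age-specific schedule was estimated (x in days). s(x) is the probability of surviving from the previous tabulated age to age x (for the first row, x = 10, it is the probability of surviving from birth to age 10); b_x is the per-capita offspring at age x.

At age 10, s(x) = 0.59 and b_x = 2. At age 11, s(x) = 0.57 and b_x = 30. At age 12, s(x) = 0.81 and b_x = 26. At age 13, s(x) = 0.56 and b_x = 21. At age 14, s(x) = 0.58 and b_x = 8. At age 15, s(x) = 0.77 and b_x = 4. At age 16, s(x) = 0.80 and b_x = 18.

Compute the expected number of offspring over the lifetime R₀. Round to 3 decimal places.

Survivorship from birth: l_x = s_10·s_11·…·s_x.
  l_10 = 0.59000
  l_11 = 0.33630
  l_12 = 0.27240
  l_13 = 0.15255
  l_14 = 0.08848
  l_15 = 0.06813
  l_16 = 0.05450
R₀ = Σ l_x b_x:
  age 10: 0.59000 × 2 = 1.1800
  age 11: 0.33630 × 30 = 10.0890
  age 12: 0.27240 × 26 = 7.0824
  age 13: 0.15255 × 21 = 3.2035
  age 14: 0.08848 × 8 = 0.7078
  age 15: 0.06813 × 4 = 0.2725
  age 16: 0.05450 × 18 = 0.9810
R₀ = 1.1800 + 10.0890 + 7.0824 + 3.2035 + 0.7078 + 0.2725 + 0.9810 = 23.5163

23.516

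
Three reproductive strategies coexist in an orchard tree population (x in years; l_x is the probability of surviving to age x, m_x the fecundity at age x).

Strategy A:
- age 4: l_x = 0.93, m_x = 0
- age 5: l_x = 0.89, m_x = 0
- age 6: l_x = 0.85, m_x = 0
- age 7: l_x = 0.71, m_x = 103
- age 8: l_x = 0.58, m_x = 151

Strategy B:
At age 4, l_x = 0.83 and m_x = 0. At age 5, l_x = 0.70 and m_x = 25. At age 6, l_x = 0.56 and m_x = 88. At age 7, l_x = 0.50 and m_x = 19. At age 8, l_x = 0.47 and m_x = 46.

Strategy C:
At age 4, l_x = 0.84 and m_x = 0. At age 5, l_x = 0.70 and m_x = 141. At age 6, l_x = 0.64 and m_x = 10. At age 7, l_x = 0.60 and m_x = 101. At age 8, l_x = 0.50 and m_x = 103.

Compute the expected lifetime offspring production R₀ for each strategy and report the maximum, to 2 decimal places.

217.20

Strategy A: R₀ = 0.93×0 + 0.89×0 + 0.85×0 + 0.71×103 + 0.58×151 = 160.7100
Strategy B: R₀ = 0.83×0 + 0.70×25 + 0.56×88 + 0.50×19 + 0.47×46 = 97.9000
Strategy C: R₀ = 0.84×0 + 0.70×141 + 0.64×10 + 0.60×101 + 0.50×103 = 217.2000
Highest R₀: strategy C with 217.2000.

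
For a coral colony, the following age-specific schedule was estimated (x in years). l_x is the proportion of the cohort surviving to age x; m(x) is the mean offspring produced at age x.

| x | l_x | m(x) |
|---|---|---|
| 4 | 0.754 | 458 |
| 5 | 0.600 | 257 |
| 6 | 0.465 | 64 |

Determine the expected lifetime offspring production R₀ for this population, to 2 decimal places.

529.29

R₀ = Σ l_x m(x):
  age 4: 0.754 × 458 = 345.3320
  age 5: 0.600 × 257 = 154.2000
  age 6: 0.465 × 64 = 29.7600
R₀ = 345.3320 + 154.2000 + 29.7600 = 529.2920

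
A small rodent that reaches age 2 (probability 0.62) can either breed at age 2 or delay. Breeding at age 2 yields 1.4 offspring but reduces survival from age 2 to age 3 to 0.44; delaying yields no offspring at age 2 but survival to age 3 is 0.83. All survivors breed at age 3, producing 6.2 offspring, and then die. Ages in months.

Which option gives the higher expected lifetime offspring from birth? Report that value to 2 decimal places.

breed at age 2: R₀ = 0.62 × (1.4 + 0.44 × 6.2) = 0.62 × 4.1280 = 2.5594
delay to age 3: R₀ = 0.62 × (0.83 × 6.2) = 0.62 × 5.1460 = 3.1905
Higher: delay to age 3 (3.1905).

3.19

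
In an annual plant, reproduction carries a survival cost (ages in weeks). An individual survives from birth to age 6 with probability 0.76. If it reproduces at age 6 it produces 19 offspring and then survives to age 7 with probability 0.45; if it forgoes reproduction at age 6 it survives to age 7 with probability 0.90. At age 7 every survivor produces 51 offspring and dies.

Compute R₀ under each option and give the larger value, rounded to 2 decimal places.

breed at age 6: R₀ = 0.76 × (19 + 0.45 × 51) = 0.76 × 41.9500 = 31.8820
delay to age 7: R₀ = 0.76 × (0.90 × 51) = 0.76 × 45.9000 = 34.8840
Higher: delay to age 7 (34.8840).

34.88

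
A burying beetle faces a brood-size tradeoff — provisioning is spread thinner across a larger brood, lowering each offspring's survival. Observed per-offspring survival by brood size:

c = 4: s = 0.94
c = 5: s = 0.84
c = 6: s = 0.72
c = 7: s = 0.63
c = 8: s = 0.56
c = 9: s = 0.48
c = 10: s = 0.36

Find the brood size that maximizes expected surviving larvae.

8

Expected surviving larvae = c × s(c):
  c=4: 4 × 0.94 = 3.760
  c=5: 5 × 0.84 = 4.200
  c=6: 6 × 0.72 = 4.320
  c=7: 7 × 0.63 = 4.410
  c=8: 8 × 0.56 = 4.480
  c=9: 9 × 0.48 = 4.320
  c=10: 10 × 0.36 = 3.600
Maximum at c = 8 (4.480 surviving larvae).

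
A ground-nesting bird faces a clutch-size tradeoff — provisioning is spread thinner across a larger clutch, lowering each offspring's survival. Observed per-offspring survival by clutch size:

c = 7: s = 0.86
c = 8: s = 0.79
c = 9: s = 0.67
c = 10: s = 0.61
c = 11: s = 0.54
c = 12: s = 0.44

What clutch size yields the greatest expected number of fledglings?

8

Expected fledglings = c × s(c):
  c=7: 7 × 0.86 = 6.020
  c=8: 8 × 0.79 = 6.320
  c=9: 9 × 0.67 = 6.030
  c=10: 10 × 0.61 = 6.100
  c=11: 11 × 0.54 = 5.940
  c=12: 12 × 0.44 = 5.280
Maximum at c = 8 (6.320 fledglings).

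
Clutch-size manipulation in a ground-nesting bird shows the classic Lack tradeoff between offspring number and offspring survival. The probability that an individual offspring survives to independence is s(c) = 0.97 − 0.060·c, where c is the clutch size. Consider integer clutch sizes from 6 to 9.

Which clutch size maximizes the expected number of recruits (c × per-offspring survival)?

Expected recruits = c × s(c):
  c=6: 6 × 0.610 = 3.660
  c=7: 7 × 0.550 = 3.850
  c=8: 8 × 0.490 = 3.920
  c=9: 9 × 0.430 = 3.870
Maximum at c = 8 (3.920 recruits).

8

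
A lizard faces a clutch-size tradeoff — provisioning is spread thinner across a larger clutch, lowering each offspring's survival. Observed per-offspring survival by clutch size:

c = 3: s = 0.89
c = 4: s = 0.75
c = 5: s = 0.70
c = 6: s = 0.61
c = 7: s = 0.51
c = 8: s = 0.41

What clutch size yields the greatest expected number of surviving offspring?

Expected surviving offspring = c × s(c):
  c=3: 3 × 0.89 = 2.670
  c=4: 4 × 0.75 = 3.000
  c=5: 5 × 0.70 = 3.500
  c=6: 6 × 0.61 = 3.660
  c=7: 7 × 0.51 = 3.570
  c=8: 8 × 0.41 = 3.280
Maximum at c = 6 (3.660 surviving offspring).

6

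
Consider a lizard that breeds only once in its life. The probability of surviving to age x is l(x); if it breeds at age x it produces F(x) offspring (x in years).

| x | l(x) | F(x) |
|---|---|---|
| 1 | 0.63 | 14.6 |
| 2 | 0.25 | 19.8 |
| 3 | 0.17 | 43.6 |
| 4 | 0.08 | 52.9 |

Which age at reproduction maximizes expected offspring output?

Expected offspring if breeding at age x = l(x) × F(x):
  age 1: 0.63 × 14.6 = 9.198
  age 2: 0.25 × 19.8 = 4.950
  age 3: 0.17 × 43.6 = 7.412
  age 4: 0.08 × 52.9 = 4.232
Maximum at age 1 (9.198).

1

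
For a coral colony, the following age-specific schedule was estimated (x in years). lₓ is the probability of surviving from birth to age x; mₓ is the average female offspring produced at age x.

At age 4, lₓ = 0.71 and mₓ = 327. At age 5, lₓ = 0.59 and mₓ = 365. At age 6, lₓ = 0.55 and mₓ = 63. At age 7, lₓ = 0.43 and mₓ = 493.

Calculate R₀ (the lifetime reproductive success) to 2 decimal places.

R₀ = Σ lₓ mₓ:
  age 4: 0.71 × 327 = 232.1700
  age 5: 0.59 × 365 = 215.3500
  age 6: 0.55 × 63 = 34.6500
  age 7: 0.43 × 493 = 211.9900
R₀ = 232.1700 + 215.3500 + 34.6500 + 211.9900 = 694.1600

694.16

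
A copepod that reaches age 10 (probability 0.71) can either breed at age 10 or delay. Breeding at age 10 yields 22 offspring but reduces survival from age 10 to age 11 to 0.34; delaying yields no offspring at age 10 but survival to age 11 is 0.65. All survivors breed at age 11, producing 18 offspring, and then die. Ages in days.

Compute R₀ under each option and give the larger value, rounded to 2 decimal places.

breed at age 10: R₀ = 0.71 × (22 + 0.34 × 18) = 0.71 × 28.1200 = 19.9652
delay to age 11: R₀ = 0.71 × (0.65 × 18) = 0.71 × 11.7000 = 8.3070
Higher: breed at age 10 (19.9652).

19.97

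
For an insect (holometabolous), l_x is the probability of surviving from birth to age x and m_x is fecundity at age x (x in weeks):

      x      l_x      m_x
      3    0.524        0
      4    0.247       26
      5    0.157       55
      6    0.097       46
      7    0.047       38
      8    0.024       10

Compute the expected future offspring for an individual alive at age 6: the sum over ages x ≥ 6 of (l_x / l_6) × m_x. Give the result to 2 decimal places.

l_6 = 0.097. Conditional survival from age 6 to x is l_x / l_6.
  x=6: (0.097/0.097) × 46 = 46.0000
  x=7: (0.047/0.097) × 38 = 18.4124
  x=8: (0.024/0.097) × 10 = 2.4742
Sum = 46.0000 + 18.4124 + 2.4742 = 66.8866

66.89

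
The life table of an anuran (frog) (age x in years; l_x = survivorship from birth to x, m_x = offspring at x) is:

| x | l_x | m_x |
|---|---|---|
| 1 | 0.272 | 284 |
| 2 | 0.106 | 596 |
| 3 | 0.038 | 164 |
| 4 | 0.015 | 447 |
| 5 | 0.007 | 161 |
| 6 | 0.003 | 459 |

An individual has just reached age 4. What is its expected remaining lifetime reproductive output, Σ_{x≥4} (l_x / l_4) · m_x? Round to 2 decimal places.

613.93

l_4 = 0.015. Conditional survival from age 4 to x is l_x / l_4.
  x=4: (0.015/0.015) × 447 = 447.0000
  x=5: (0.007/0.015) × 161 = 75.1333
  x=6: (0.003/0.015) × 459 = 91.8000
Sum = 447.0000 + 75.1333 + 91.8000 = 613.9333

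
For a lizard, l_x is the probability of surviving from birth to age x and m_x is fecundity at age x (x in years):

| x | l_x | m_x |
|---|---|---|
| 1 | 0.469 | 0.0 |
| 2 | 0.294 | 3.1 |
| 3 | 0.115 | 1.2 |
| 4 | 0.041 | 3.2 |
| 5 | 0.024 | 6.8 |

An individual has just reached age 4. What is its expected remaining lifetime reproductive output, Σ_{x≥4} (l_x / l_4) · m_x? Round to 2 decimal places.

l_4 = 0.041. Conditional survival from age 4 to x is l_x / l_4.
  x=4: (0.041/0.041) × 3.2 = 3.2000
  x=5: (0.024/0.041) × 6.8 = 3.9805
Sum = 3.2000 + 3.9805 = 7.1805

7.18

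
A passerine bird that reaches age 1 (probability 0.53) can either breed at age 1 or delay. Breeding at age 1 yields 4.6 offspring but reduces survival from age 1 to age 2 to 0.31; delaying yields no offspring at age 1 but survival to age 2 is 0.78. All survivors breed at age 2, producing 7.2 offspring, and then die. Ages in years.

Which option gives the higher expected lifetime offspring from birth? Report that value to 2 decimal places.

3.62

breed at age 1: R₀ = 0.53 × (4.6 + 0.31 × 7.2) = 0.53 × 6.8320 = 3.6210
delay to age 2: R₀ = 0.53 × (0.78 × 7.2) = 0.53 × 5.6160 = 2.9765
Higher: breed at age 1 (3.6210).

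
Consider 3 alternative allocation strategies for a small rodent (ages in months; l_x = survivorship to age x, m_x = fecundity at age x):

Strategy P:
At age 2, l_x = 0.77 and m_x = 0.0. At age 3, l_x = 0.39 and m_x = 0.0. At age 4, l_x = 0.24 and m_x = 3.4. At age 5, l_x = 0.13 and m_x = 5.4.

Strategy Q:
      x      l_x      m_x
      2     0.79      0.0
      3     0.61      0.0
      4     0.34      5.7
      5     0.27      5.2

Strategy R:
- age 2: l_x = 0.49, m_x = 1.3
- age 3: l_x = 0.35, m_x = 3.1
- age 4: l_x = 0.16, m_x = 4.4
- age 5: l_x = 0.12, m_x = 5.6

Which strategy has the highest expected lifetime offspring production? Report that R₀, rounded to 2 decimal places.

3.34

Strategy P: R₀ = 0.77×0.0 + 0.39×0.0 + 0.24×3.4 + 0.13×5.4 = 1.5180
Strategy Q: R₀ = 0.79×0.0 + 0.61×0.0 + 0.34×5.7 + 0.27×5.2 = 3.3420
Strategy R: R₀ = 0.49×1.3 + 0.35×3.1 + 0.16×4.4 + 0.12×5.6 = 3.0980
Highest R₀: strategy Q with 3.3420.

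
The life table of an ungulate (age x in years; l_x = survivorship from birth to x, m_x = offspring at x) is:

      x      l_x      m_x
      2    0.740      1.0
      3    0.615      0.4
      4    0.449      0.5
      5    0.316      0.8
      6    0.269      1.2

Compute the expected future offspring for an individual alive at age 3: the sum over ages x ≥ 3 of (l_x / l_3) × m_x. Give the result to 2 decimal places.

1.70

l_3 = 0.615. Conditional survival from age 3 to x is l_x / l_3.
  x=3: (0.615/0.615) × 0.4 = 0.4000
  x=4: (0.449/0.615) × 0.5 = 0.3650
  x=5: (0.316/0.615) × 0.8 = 0.4111
  x=6: (0.269/0.615) × 1.2 = 0.5249
Sum = 0.4000 + 0.3650 + 0.4111 + 0.5249 = 1.7010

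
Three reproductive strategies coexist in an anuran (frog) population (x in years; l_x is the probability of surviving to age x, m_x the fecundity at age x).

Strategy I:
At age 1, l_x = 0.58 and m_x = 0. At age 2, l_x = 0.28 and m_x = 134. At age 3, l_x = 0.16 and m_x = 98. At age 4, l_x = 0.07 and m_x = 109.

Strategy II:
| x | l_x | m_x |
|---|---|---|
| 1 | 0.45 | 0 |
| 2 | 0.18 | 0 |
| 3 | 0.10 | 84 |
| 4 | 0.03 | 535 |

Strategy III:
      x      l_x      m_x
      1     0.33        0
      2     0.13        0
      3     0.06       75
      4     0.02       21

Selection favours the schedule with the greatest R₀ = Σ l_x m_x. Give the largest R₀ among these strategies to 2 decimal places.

60.83

Strategy I: R₀ = 0.58×0 + 0.28×134 + 0.16×98 + 0.07×109 = 60.8300
Strategy II: R₀ = 0.45×0 + 0.18×0 + 0.10×84 + 0.03×535 = 24.4500
Strategy III: R₀ = 0.33×0 + 0.13×0 + 0.06×75 + 0.02×21 = 4.9200
Highest R₀: strategy I with 60.8300.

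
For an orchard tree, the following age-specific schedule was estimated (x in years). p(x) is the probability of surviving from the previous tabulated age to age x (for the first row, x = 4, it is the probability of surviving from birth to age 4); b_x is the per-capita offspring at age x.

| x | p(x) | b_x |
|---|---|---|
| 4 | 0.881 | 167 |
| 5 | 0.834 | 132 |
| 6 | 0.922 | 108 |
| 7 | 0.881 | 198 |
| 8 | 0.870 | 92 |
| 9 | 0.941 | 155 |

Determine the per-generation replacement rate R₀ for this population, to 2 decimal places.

558.95

Survivorship from birth: l_x = p_4·p_5·…·p_x.
  l_4 = 0.88100
  l_5 = 0.73475
  l_6 = 0.67744
  l_7 = 0.59683
  l_8 = 0.51924
  l_9 = 0.48860
R₀ = Σ l_x b_x:
  age 4: 0.88100 × 167 = 147.1270
  age 5: 0.73475 × 132 = 96.9870
  age 6: 0.67744 × 108 = 73.1635
  age 7: 0.59683 × 198 = 118.1723
  age 8: 0.51924 × 92 = 47.7701
  age 9: 0.48860 × 155 = 75.7330
R₀ = 147.1270 + 96.9870 + 73.1635 + 118.1723 + 47.7701 + 75.7330 = 558.9529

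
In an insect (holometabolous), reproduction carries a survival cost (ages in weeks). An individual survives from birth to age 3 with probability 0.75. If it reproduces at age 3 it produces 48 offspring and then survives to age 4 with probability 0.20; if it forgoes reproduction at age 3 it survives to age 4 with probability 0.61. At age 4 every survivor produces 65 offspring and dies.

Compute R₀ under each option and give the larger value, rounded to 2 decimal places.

breed at age 3: R₀ = 0.75 × (48 + 0.20 × 65) = 0.75 × 61.0000 = 45.7500
delay to age 4: R₀ = 0.75 × (0.61 × 65) = 0.75 × 39.6500 = 29.7375
Higher: breed at age 3 (45.7500).

45.75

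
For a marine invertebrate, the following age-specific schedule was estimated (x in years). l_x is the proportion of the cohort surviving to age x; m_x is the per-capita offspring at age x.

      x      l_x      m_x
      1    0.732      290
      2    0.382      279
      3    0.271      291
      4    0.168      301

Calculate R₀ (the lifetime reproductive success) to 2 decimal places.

448.29

R₀ = Σ l_x m_x:
  age 1: 0.732 × 290 = 212.2800
  age 2: 0.382 × 279 = 106.5780
  age 3: 0.271 × 291 = 78.8610
  age 4: 0.168 × 301 = 50.5680
R₀ = 212.2800 + 106.5780 + 78.8610 + 50.5680 = 448.2870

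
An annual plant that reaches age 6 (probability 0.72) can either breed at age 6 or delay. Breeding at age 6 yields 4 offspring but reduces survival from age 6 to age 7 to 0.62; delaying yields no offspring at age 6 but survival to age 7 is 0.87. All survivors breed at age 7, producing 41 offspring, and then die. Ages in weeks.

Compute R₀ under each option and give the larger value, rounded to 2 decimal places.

25.68

breed at age 6: R₀ = 0.72 × (4 + 0.62 × 41) = 0.72 × 29.4200 = 21.1824
delay to age 7: R₀ = 0.72 × (0.87 × 41) = 0.72 × 35.6700 = 25.6824
Higher: delay to age 7 (25.6824).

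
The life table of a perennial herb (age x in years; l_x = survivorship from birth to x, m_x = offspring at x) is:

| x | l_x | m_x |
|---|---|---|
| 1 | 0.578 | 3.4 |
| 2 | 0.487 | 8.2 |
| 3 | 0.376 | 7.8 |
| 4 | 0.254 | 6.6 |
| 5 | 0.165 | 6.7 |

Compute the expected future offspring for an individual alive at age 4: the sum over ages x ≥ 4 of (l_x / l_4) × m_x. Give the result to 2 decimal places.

10.95

l_4 = 0.254. Conditional survival from age 4 to x is l_x / l_4.
  x=4: (0.254/0.254) × 6.6 = 6.6000
  x=5: (0.165/0.254) × 6.7 = 4.3524
Sum = 6.6000 + 4.3524 = 10.9524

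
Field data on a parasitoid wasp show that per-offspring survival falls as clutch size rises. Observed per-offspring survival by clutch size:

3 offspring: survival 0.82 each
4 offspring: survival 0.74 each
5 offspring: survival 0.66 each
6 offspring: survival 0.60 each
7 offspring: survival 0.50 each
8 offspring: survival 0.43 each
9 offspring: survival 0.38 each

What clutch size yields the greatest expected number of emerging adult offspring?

6

Expected emerging adult offspring = c × s(c):
  c=3: 3 × 0.82 = 2.460
  c=4: 4 × 0.74 = 2.960
  c=5: 5 × 0.66 = 3.300
  c=6: 6 × 0.60 = 3.600
  c=7: 7 × 0.50 = 3.500
  c=8: 8 × 0.43 = 3.440
  c=9: 9 × 0.38 = 3.420
Maximum at c = 6 (3.600 emerging adult offspring).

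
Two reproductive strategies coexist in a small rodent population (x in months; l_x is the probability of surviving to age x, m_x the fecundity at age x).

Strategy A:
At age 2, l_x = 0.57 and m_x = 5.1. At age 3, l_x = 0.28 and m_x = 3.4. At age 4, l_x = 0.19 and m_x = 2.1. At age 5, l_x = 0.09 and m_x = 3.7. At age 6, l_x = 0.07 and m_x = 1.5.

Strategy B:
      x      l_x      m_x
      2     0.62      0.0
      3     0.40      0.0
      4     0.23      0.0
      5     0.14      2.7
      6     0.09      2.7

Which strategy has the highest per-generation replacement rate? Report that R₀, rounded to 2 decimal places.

Strategy A: R₀ = 0.57×5.1 + 0.28×3.4 + 0.19×2.1 + 0.09×3.7 + 0.07×1.5 = 4.6960
Strategy B: R₀ = 0.62×0.0 + 0.40×0.0 + 0.23×0.0 + 0.14×2.7 + 0.09×2.7 = 0.6210
Highest R₀: strategy A with 4.6960.

4.70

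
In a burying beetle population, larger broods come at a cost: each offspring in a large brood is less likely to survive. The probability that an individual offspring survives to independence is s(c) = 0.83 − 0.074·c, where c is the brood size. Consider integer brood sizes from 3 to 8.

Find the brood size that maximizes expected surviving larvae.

6

Expected surviving larvae = c × s(c):
  c=3: 3 × 0.608 = 1.824
  c=4: 4 × 0.534 = 2.136
  c=5: 5 × 0.460 = 2.300
  c=6: 6 × 0.386 = 2.316
  c=7: 7 × 0.312 = 2.184
  c=8: 8 × 0.238 = 1.904
Maximum at c = 6 (2.316 surviving larvae).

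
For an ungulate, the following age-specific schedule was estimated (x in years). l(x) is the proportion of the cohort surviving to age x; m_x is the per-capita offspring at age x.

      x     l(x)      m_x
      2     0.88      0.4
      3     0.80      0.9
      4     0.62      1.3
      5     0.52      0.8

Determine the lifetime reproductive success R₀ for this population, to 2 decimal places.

2.29

R₀ = Σ l(x) m_x:
  age 2: 0.88 × 0.4 = 0.3520
  age 3: 0.80 × 0.9 = 0.7200
  age 4: 0.62 × 1.3 = 0.8060
  age 5: 0.52 × 0.8 = 0.4160
R₀ = 0.3520 + 0.7200 + 0.8060 + 0.4160 = 2.2940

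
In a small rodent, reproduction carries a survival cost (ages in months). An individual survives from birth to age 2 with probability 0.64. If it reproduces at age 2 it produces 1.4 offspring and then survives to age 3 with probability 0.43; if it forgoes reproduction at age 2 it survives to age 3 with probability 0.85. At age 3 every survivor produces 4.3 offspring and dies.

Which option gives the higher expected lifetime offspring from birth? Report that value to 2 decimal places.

breed at age 2: R₀ = 0.64 × (1.4 + 0.43 × 4.3) = 0.64 × 3.2490 = 2.0794
delay to age 3: R₀ = 0.64 × (0.85 × 4.3) = 0.64 × 3.6550 = 2.3392
Higher: delay to age 3 (2.3392).

2.34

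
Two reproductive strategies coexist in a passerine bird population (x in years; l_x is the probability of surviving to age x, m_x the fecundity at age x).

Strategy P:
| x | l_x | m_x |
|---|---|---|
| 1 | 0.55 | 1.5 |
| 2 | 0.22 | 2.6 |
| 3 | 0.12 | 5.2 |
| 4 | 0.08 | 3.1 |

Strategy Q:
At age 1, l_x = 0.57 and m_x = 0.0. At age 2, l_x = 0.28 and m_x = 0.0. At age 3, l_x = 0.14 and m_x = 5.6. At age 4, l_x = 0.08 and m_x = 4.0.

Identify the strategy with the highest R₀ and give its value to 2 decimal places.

Strategy P: R₀ = 0.55×1.5 + 0.22×2.6 + 0.12×5.2 + 0.08×3.1 = 2.2690
Strategy Q: R₀ = 0.57×0.0 + 0.28×0.0 + 0.14×5.6 + 0.08×4.0 = 1.1040
Highest R₀: strategy P with 2.2690.

2.27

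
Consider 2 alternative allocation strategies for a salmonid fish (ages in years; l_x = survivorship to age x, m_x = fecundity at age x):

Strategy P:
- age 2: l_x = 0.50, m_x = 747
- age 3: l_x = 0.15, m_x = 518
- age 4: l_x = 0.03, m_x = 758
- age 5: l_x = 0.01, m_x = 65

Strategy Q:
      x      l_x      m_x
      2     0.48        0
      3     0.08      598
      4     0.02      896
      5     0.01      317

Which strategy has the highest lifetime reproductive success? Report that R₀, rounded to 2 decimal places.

474.59

Strategy P: R₀ = 0.50×747 + 0.15×518 + 0.03×758 + 0.01×65 = 474.5900
Strategy Q: R₀ = 0.48×0 + 0.08×598 + 0.02×896 + 0.01×317 = 68.9300
Highest R₀: strategy P with 474.5900.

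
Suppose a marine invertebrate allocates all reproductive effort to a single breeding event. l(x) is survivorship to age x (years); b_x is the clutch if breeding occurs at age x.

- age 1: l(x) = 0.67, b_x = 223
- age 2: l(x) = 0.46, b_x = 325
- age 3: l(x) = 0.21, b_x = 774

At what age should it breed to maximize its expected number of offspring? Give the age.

3

Expected offspring if breeding at age x = l(x) × b_x:
  age 1: 0.67 × 223 = 149.410
  age 2: 0.46 × 325 = 149.500
  age 3: 0.21 × 774 = 162.540
Maximum at age 3 (162.540).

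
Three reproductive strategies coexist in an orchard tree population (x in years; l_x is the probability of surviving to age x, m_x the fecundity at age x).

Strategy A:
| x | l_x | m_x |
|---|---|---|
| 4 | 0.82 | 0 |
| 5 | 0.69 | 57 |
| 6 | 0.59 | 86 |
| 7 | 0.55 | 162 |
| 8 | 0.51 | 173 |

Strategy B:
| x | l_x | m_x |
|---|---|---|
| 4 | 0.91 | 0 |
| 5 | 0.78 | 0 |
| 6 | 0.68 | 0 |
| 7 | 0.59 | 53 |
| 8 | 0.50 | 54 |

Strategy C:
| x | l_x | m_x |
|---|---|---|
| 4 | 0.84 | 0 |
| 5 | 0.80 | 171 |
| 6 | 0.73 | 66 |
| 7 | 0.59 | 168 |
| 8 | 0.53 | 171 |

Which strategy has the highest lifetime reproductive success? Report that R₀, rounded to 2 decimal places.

374.73

Strategy A: R₀ = 0.82×0 + 0.69×57 + 0.59×86 + 0.55×162 + 0.51×173 = 267.4000
Strategy B: R₀ = 0.91×0 + 0.78×0 + 0.68×0 + 0.59×53 + 0.50×54 = 58.2700
Strategy C: R₀ = 0.84×0 + 0.80×171 + 0.73×66 + 0.59×168 + 0.53×171 = 374.7300
Highest R₀: strategy C with 374.7300.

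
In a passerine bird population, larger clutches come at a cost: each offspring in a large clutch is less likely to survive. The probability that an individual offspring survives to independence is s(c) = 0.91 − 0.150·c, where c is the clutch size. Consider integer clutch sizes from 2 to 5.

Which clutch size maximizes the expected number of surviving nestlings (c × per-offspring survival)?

Expected surviving nestlings = c × s(c):
  c=2: 2 × 0.610 = 1.220
  c=3: 3 × 0.460 = 1.380
  c=4: 4 × 0.310 = 1.240
  c=5: 5 × 0.160 = 0.800
Maximum at c = 3 (1.380 surviving nestlings).

3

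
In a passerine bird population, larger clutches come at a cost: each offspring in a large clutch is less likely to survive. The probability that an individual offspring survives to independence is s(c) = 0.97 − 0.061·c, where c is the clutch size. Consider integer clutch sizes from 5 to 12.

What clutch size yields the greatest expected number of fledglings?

Expected fledglings = c × s(c):
  c=5: 5 × 0.665 = 3.325
  c=6: 6 × 0.604 = 3.624
  c=7: 7 × 0.543 = 3.801
  c=8: 8 × 0.482 = 3.856
  c=9: 9 × 0.421 = 3.789
  c=10: 10 × 0.360 = 3.600
  c=11: 11 × 0.299 = 3.289
  c=12: 12 × 0.238 = 2.856
Maximum at c = 8 (3.856 fledglings).

8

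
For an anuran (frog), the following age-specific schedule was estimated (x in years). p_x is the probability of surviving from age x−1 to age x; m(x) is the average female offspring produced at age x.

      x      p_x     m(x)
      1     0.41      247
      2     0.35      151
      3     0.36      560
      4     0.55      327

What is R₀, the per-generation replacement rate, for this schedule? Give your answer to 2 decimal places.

Survivorship from birth: l_x = p_1·p_2·…·p_x.
  l_1 = 0.41000
  l_2 = 0.14350
  l_3 = 0.05166
  l_4 = 0.02841
R₀ = Σ l_x m(x):
  age 1: 0.41000 × 247 = 101.2700
  age 2: 0.14350 × 151 = 21.6685
  age 3: 0.05166 × 560 = 28.9296
  age 4: 0.02841 × 327 = 9.2901
R₀ = 101.2700 + 21.6685 + 28.9296 + 9.2901 = 161.1582

161.16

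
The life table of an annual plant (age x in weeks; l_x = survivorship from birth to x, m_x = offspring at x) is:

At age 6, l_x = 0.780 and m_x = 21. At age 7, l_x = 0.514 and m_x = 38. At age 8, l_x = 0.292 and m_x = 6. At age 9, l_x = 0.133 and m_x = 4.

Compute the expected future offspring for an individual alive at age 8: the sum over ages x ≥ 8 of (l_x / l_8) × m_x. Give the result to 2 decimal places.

l_8 = 0.292. Conditional survival from age 8 to x is l_x / l_8.
  x=8: (0.292/0.292) × 6 = 6.0000
  x=9: (0.133/0.292) × 4 = 1.8219
Sum = 6.0000 + 1.8219 = 7.8219

7.82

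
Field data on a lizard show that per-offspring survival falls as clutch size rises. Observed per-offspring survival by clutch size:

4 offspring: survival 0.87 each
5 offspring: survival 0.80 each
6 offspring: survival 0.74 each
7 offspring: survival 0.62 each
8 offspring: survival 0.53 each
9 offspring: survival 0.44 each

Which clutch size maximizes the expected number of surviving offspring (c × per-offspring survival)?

Expected surviving offspring = c × s(c):
  c=4: 4 × 0.87 = 3.480
  c=5: 5 × 0.80 = 4.000
  c=6: 6 × 0.74 = 4.440
  c=7: 7 × 0.62 = 4.340
  c=8: 8 × 0.53 = 4.240
  c=9: 9 × 0.44 = 3.960
Maximum at c = 6 (4.440 surviving offspring).

6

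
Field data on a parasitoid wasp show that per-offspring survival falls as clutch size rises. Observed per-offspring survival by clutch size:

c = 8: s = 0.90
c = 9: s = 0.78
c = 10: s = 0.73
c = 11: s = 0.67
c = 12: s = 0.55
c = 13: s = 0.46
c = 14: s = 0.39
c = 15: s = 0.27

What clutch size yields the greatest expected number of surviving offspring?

11

Expected surviving offspring = c × s(c):
  c=8: 8 × 0.90 = 7.200
  c=9: 9 × 0.78 = 7.020
  c=10: 10 × 0.73 = 7.300
  c=11: 11 × 0.67 = 7.370
  c=12: 12 × 0.55 = 6.600
  c=13: 13 × 0.46 = 5.980
  c=14: 14 × 0.39 = 5.460
  c=15: 15 × 0.27 = 4.050
Maximum at c = 11 (7.370 surviving offspring).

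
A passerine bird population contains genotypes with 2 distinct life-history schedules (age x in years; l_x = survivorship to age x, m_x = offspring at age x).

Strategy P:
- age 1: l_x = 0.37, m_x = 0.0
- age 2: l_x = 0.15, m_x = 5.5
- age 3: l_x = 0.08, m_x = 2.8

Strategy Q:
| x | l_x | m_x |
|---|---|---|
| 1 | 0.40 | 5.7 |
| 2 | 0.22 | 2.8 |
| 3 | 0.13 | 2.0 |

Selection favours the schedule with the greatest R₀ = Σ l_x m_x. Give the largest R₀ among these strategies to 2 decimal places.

Strategy P: R₀ = 0.37×0.0 + 0.15×5.5 + 0.08×2.8 = 1.0490
Strategy Q: R₀ = 0.40×5.7 + 0.22×2.8 + 0.13×2.0 = 3.1560
Highest R₀: strategy Q with 3.1560.

3.16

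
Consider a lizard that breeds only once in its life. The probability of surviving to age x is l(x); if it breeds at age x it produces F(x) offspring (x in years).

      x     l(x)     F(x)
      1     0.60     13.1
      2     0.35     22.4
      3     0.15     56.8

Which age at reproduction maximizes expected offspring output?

3

Expected offspring if breeding at age x = l(x) × F(x):
  age 1: 0.60 × 13.1 = 7.860
  age 2: 0.35 × 22.4 = 7.840
  age 3: 0.15 × 56.8 = 8.520
Maximum at age 3 (8.520).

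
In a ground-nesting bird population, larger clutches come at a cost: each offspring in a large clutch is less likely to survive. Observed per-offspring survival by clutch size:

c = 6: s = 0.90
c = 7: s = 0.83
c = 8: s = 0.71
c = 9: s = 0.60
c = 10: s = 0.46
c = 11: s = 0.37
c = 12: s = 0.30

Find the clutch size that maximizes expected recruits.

Expected recruits = c × s(c):
  c=6: 6 × 0.90 = 5.400
  c=7: 7 × 0.83 = 5.810
  c=8: 8 × 0.71 = 5.680
  c=9: 9 × 0.60 = 5.400
  c=10: 10 × 0.46 = 4.600
  c=11: 11 × 0.37 = 4.070
  c=12: 12 × 0.30 = 3.600
Maximum at c = 7 (5.810 recruits).

7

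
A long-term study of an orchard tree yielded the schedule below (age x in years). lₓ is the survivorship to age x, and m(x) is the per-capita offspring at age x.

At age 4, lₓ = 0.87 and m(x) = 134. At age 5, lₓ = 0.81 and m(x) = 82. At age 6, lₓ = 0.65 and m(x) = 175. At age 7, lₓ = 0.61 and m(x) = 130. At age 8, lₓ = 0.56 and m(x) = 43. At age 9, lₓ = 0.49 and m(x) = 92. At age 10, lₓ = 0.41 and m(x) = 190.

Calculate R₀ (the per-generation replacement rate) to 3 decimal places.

523.110

R₀ = Σ lₓ m(x):
  age 4: 0.87 × 134 = 116.5800
  age 5: 0.81 × 82 = 66.4200
  age 6: 0.65 × 175 = 113.7500
  age 7: 0.61 × 130 = 79.3000
  age 8: 0.56 × 43 = 24.0800
  age 9: 0.49 × 92 = 45.0800
  age 10: 0.41 × 190 = 77.9000
R₀ = 116.5800 + 66.4200 + 113.7500 + 79.3000 + 24.0800 + 45.0800 + 77.9000 = 523.1100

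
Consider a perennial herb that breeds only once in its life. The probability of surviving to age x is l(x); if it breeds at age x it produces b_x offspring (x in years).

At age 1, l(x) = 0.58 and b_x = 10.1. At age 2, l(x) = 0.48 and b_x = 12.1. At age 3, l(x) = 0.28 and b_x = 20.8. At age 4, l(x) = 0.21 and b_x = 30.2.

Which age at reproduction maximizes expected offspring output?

4

Expected offspring if breeding at age x = l(x) × b_x:
  age 1: 0.58 × 10.1 = 5.858
  age 2: 0.48 × 12.1 = 5.808
  age 3: 0.28 × 20.8 = 5.824
  age 4: 0.21 × 30.2 = 6.342
Maximum at age 4 (6.342).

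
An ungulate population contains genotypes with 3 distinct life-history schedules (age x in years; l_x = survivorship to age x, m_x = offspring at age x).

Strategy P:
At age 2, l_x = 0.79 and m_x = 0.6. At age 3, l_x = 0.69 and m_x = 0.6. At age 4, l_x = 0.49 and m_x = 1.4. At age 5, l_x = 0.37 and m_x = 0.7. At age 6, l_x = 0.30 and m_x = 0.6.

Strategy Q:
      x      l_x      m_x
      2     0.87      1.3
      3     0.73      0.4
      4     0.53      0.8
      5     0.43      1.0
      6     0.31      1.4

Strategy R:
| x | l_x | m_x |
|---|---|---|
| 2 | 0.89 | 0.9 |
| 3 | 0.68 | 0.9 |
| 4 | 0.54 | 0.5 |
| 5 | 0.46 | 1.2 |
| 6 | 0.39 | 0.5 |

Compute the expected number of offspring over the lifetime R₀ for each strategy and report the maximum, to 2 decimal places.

2.71

Strategy P: R₀ = 0.79×0.6 + 0.69×0.6 + 0.49×1.4 + 0.37×0.7 + 0.30×0.6 = 2.0130
Strategy Q: R₀ = 0.87×1.3 + 0.73×0.4 + 0.53×0.8 + 0.43×1.0 + 0.31×1.4 = 2.7110
Strategy R: R₀ = 0.89×0.9 + 0.68×0.9 + 0.54×0.5 + 0.46×1.2 + 0.39×0.5 = 2.4300
Highest R₀: strategy Q with 2.7110.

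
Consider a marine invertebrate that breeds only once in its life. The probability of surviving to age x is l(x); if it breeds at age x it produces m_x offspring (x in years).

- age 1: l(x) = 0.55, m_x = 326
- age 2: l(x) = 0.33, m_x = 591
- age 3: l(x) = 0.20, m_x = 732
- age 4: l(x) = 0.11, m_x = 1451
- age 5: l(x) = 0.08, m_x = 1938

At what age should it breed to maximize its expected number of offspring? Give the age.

Expected offspring if breeding at age x = l(x) × m_x:
  age 1: 0.55 × 326 = 179.300
  age 2: 0.33 × 591 = 195.030
  age 3: 0.20 × 732 = 146.400
  age 4: 0.11 × 1451 = 159.610
  age 5: 0.08 × 1938 = 155.040
Maximum at age 2 (195.030).

2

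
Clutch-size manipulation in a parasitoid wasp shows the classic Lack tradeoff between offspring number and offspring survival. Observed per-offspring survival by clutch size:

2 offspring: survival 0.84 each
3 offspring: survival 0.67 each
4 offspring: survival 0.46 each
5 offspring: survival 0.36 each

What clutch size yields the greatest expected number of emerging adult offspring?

Expected emerging adult offspring = c × s(c):
  c=2: 2 × 0.84 = 1.680
  c=3: 3 × 0.67 = 2.010
  c=4: 4 × 0.46 = 1.840
  c=5: 5 × 0.36 = 1.800
Maximum at c = 3 (2.010 emerging adult offspring).

3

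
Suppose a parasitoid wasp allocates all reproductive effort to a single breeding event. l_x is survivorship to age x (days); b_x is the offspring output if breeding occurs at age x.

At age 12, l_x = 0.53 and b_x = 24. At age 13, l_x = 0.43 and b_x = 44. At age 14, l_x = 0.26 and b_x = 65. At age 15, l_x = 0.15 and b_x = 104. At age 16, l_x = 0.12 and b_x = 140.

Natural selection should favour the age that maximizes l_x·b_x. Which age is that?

Expected offspring if breeding at age x = l_x × b_x:
  age 12: 0.53 × 24 = 12.720
  age 13: 0.43 × 44 = 18.920
  age 14: 0.26 × 65 = 16.900
  age 15: 0.15 × 104 = 15.600
  age 16: 0.12 × 140 = 16.800
Maximum at age 13 (18.920).

13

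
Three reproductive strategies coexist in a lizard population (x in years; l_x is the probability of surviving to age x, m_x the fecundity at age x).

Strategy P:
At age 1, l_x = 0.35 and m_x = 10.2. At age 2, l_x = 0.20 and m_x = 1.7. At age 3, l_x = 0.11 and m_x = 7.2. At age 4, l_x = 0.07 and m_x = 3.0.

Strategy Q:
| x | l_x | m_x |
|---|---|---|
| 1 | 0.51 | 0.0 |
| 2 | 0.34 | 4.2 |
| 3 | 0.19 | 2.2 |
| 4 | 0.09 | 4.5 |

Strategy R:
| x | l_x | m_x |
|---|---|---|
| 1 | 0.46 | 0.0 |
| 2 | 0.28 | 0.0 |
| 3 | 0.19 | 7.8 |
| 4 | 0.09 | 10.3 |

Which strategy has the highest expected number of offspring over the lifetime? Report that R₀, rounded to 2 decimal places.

4.91

Strategy P: R₀ = 0.35×10.2 + 0.20×1.7 + 0.11×7.2 + 0.07×3.0 = 4.9120
Strategy Q: R₀ = 0.51×0.0 + 0.34×4.2 + 0.19×2.2 + 0.09×4.5 = 2.2510
Strategy R: R₀ = 0.46×0.0 + 0.28×0.0 + 0.19×7.8 + 0.09×10.3 = 2.4090
Highest R₀: strategy P with 4.9120.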